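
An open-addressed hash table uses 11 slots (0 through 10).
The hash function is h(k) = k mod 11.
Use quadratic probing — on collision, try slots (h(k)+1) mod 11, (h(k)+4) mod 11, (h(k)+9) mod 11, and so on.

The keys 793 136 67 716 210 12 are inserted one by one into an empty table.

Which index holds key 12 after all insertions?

793 hashes to 1; slot 1 is free → place at 1.
136 hashes to 4; slot 4 is free → place at 4.
67 hashes to 1; 1 taken → place at 2.
716 hashes to 1; 1,2 taken → place at 5.
210 hashes to 1; 1,2,5 taken → place at 10.
12 hashes to 1; 1,2,5,10 taken → place at 6.
Table: [∅, 793, 67, ∅, 136, 716, 12, ∅, ∅, ∅, 210]

6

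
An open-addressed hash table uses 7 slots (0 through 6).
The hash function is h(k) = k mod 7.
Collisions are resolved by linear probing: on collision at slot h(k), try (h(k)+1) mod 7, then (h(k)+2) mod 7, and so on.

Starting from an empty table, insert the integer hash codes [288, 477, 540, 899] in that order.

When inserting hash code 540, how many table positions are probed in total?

288: h=1 -> slot 1
477: h=1, probe 1,2 -> slot 2
540: h=1, probe 1,2,3 -> slot 3
899: h=3, probe 3,4 -> slot 4
Table: [—, 288, 477, 540, 899, —, —]

3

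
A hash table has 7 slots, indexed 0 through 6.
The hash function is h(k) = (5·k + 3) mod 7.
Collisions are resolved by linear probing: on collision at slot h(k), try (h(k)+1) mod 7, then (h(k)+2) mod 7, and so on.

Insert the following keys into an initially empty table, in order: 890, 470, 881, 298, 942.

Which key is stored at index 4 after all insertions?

890: h=1 → slot 1
470: h=1, probe 1,2 → slot 2
881: h=5 → slot 5
298: h=2, probe 2,3 → slot 3
942: h=2, probe 2,3,4 → slot 4
Table: [∅, 890, 470, 298, 942, 881, ∅]

942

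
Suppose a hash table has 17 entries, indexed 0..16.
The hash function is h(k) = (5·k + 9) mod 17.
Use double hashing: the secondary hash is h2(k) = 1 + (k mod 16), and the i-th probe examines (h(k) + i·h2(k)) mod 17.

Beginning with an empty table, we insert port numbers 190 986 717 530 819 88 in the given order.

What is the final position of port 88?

190 hashes to 7; slot 7 is free → place at 7.
986 hashes to 9; slot 9 is free → place at 9.
717 hashes to 7, h2=14; 7 taken → place at 4.
530 hashes to 7, h2=3; 7 taken → place at 10.
819 hashes to 7, h2=4; 7 taken → place at 11.
88 hashes to 7, h2=9; 7 taken → place at 16.
Table: [_, _, _, _, 717, _, _, 190, _, 986, 530, 819, _, _, _, _, 88]

16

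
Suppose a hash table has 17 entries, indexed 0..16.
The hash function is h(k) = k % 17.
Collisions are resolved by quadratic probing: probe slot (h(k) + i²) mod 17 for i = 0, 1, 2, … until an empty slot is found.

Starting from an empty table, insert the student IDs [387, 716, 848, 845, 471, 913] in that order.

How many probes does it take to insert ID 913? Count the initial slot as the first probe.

4

Insert 387: h=13, slot 13 empty => index 13.
Insert 716: h=2, slot 2 empty => index 2.
Insert 848: h=15, slot 15 empty => index 15.
Insert 845: h=12, slot 12 empty => index 12.
Insert 471: h=12, slots 12,13 occupied => index 16.
Insert 913: h=12, slots 12,13,16 occupied => index 4.
Table: [-, -, 716, -, 913, -, -, -, -, -, -, -, 845, 387, -, 848, 471]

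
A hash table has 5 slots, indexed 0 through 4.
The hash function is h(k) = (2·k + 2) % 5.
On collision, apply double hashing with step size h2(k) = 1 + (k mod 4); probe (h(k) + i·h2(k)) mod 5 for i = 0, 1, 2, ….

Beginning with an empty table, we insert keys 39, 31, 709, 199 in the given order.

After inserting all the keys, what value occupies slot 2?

709

39: h=0 => slot 0
31: h=4 => slot 4
709: h=0, h2=2, probe 0,2 => slot 2
199: h=0, h2=4, probe 0,4,3 => slot 3
Table: [39, ., 709, 199, 31]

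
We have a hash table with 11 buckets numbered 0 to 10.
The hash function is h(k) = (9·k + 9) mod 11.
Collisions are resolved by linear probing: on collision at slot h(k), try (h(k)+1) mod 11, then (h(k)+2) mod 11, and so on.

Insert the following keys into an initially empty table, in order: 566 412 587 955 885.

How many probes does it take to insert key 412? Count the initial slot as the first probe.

2

566 hashes to 10; slot 10 is free → place at 10.
412 hashes to 10; 10 taken → place at 0.
587 hashes to 1; slot 1 is free → place at 1.
955 hashes to 2; slot 2 is free → place at 2.
885 hashes to 10; 10,0,1,2 taken → place at 3.
Table: [412, 587, 955, 885, —, —, —, —, —, —, 566]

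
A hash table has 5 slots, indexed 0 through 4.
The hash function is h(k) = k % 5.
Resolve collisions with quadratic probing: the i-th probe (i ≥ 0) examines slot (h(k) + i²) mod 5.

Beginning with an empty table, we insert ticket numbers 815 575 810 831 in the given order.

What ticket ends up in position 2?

831

815: h=0 → slot 0
575: h=0, probe 0,1 → slot 1
810: h=0, probe 0,1,4 → slot 4
831: h=1, probe 1,2 → slot 2
Table: [815, 575, 831, -, 810]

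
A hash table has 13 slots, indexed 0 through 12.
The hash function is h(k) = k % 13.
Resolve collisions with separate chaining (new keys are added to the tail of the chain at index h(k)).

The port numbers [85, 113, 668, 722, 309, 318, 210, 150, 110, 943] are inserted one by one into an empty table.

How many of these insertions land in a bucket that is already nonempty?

4

Insert 85: h=7, bucket 7 empty → new chain.
Insert 113: h=9, bucket 9 empty → new chain.
Insert 668: h=5, bucket 5 empty → new chain.
Insert 722: h=7, bucket 7 nonempty → append to chain.
Insert 309: h=10, bucket 10 empty → new chain.
Insert 318: h=6, bucket 6 empty → new chain.
Insert 210: h=2, bucket 2 empty → new chain.
Insert 150: h=7, bucket 7 nonempty → append to chain.
Insert 110: h=6, bucket 6 nonempty → append to chain.
Insert 943: h=7, bucket 7 nonempty → append to chain.
Final buckets:
0: —
1: —
2: 210
3: —
4: —
5: 668
6: 318 -> 110
7: 85 -> 722 -> 150 -> 943
8: —
9: 113
10: 309
11: —
12: —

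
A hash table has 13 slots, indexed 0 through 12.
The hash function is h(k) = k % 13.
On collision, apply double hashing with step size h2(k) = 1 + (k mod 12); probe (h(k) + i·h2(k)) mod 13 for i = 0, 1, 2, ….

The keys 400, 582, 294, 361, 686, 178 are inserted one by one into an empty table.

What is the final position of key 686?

Insert 400: h=10, slot 10 empty → index 10.
Insert 582: h=10, h2=7, slot 10 occupied → index 4.
Insert 294: h=8, slot 8 empty → index 8.
Insert 361: h=10, h2=2, slot 10 occupied → index 12.
Insert 686: h=10, h2=3, slot 10 occupied → index 0.
Insert 178: h=9, slot 9 empty → index 9.
Table: [686, ., ., ., 582, ., ., ., 294, 178, 400, ., 361]

0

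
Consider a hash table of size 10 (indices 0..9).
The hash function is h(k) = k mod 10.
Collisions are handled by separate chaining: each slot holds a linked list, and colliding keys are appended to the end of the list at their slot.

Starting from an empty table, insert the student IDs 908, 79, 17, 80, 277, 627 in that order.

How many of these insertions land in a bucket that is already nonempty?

2

908 -> bucket 8
79 -> bucket 9
17 -> bucket 7
80 -> bucket 0
277 -> bucket 7 (collision)
627 -> bucket 7 (collision)
Final buckets:
0: 80
1: —
2: —
3: —
4: —
5: —
6: —
7: 17 -> 277 -> 627
8: 908
9: 79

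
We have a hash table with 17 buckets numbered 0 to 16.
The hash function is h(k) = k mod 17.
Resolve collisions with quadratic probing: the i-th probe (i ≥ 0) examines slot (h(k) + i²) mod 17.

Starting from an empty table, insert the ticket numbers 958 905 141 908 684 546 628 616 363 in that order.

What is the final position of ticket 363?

10

958 hashes to 6; slot 6 is free -> place at 6.
905 hashes to 4; slot 4 is free -> place at 4.
141 hashes to 5; slot 5 is free -> place at 5.
908 hashes to 7; slot 7 is free -> place at 7.
684 hashes to 4; 4,5 taken -> place at 8.
546 hashes to 2; slot 2 is free -> place at 2.
628 hashes to 16; slot 16 is free -> place at 16.
616 hashes to 4; 4,5,8 taken -> place at 13.
363 hashes to 6; 6,7 taken -> place at 10.
Table: [—, —, 546, —, 905, 141, 958, 908, 684, —, 363, —, —, 616, —, —, 628]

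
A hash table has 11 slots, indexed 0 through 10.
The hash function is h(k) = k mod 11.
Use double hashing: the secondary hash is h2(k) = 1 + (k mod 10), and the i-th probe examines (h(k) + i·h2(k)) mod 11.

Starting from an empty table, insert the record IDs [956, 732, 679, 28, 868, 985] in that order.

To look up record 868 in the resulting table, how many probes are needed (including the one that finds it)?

5

Insert 956: h=10, slot 10 empty -> index 10.
Insert 732: h=6, slot 6 empty -> index 6.
Insert 679: h=8, slot 8 empty -> index 8.
Insert 28: h=6, h2=9, slot 6 occupied -> index 4.
Insert 868: h=10, h2=9, slots 10,8,6,4 occupied -> index 2.
Insert 985: h=6, h2=6, slot 6 occupied -> index 1.
Table: [_, 985, 868, _, 28, _, 732, _, 679, _, 956]
Lookup 868: h=10, h2=9, probe 10,8,6,4,2 → found at 2.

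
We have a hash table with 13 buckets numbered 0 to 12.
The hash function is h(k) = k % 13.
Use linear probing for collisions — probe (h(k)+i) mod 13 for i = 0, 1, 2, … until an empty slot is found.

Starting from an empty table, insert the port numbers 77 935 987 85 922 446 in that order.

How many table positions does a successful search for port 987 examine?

3

Insert 77: h=12, slot 12 empty => index 12.
Insert 935: h=12, slot 12 occupied => index 0.
Insert 987: h=12, slots 12,0 occupied => index 1.
Insert 85: h=7, slot 7 empty => index 7.
Insert 922: h=12, slots 12,0,1 occupied => index 2.
Insert 446: h=4, slot 4 empty => index 4.
Table: [935, 987, 922, —, 446, —, —, 85, —, —, —, —, 77]
Lookup 987: h=12, probe 12,0,1 → found at 1.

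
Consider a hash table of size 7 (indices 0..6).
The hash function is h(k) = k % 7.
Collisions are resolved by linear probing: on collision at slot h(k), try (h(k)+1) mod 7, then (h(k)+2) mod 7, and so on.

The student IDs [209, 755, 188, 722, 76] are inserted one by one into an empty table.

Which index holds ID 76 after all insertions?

209 hashes to 6; slot 6 is free -> place at 6.
755 hashes to 6; 6 taken -> place at 0.
188 hashes to 6; 6,0 taken -> place at 1.
722 hashes to 1; 1 taken -> place at 2.
76 hashes to 6; 6,0,1,2 taken -> place at 3.
Table: [755, 188, 722, 76, —, —, 209]

3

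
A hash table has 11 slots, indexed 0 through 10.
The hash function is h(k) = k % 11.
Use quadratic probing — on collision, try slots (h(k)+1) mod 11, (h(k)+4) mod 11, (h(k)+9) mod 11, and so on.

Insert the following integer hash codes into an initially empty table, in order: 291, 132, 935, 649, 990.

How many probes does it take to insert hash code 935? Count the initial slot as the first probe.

291 hashes to 5; slot 5 is free → place at 5.
132 hashes to 0; slot 0 is free → place at 0.
935 hashes to 0; 0 taken → place at 1.
649 hashes to 0; 0,1 taken → place at 4.
990 hashes to 0; 0,1,4 taken → place at 9.
Table: [132, 935, ., ., 649, 291, ., ., ., 990, .]

2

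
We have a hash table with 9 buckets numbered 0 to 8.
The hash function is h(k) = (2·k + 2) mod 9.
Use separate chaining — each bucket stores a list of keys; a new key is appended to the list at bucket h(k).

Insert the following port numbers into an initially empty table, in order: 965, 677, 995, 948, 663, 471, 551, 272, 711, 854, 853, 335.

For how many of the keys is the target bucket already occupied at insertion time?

Insert 965: h=6, bucket 6 empty → new chain.
Insert 677: h=6, bucket 6 nonempty → append to chain.
Insert 995: h=3, bucket 3 empty → new chain.
Insert 948: h=8, bucket 8 empty → new chain.
Insert 663: h=5, bucket 5 empty → new chain.
Insert 471: h=8, bucket 8 nonempty → append to chain.
Insert 551: h=6, bucket 6 nonempty → append to chain.
Insert 272: h=6, bucket 6 nonempty → append to chain.
Insert 711: h=2, bucket 2 empty → new chain.
Insert 854: h=0, bucket 0 empty → new chain.
Insert 853: h=7, bucket 7 empty → new chain.
Insert 335: h=6, bucket 6 nonempty → append to chain.
Final buckets:
0: 854
1: —
2: 711
3: 995
4: —
5: 663
6: 965 -> 677 -> 551 -> 272 -> 335
7: 853
8: 948 -> 471

5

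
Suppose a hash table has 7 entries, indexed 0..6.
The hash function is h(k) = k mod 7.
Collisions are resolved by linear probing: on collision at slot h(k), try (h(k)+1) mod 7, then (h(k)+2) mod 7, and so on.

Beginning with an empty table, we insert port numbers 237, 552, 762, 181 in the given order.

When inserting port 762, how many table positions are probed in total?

3

Insert 237: h=6, slot 6 empty → index 6.
Insert 552: h=6, slot 6 occupied → index 0.
Insert 762: h=6, slots 6,0 occupied → index 1.
Insert 181: h=6, slots 6,0,1 occupied → index 2.
Table: [552, 762, 181, ., ., ., 237]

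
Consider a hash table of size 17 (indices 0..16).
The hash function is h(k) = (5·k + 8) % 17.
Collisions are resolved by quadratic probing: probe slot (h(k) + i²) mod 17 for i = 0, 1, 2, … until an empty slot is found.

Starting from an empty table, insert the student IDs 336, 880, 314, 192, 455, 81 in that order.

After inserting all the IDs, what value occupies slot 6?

336 hashes to 5; slot 5 is free → place at 5.
880 hashes to 5; 5 taken → place at 6.
314 hashes to 14; slot 14 is free → place at 14.
192 hashes to 16; slot 16 is free → place at 16.
455 hashes to 5; 5,6 taken → place at 9.
81 hashes to 5; 5,6,9,14 taken → place at 4.
Table: [—, —, —, —, 81, 336, 880, —, —, 455, —, —, —, —, 314, —, 192]

880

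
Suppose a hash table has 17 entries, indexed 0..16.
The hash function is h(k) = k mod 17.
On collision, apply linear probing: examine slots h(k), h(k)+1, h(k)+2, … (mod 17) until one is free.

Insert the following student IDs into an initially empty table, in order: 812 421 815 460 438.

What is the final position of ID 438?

15

812 hashes to 13; slot 13 is free → place at 13.
421 hashes to 13; 13 taken → place at 14.
815 hashes to 16; slot 16 is free → place at 16.
460 hashes to 1; slot 1 is free → place at 1.
438 hashes to 13; 13,14 taken → place at 15.
Table: [∅, 460, ∅, ∅, ∅, ∅, ∅, ∅, ∅, ∅, ∅, ∅, ∅, 812, 421, 438, 815]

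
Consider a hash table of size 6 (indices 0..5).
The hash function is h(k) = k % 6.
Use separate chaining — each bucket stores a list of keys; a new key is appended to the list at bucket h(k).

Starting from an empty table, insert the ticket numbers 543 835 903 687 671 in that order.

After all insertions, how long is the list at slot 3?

Insert 543: h=3, bucket 3 empty → new chain.
Insert 835: h=1, bucket 1 empty → new chain.
Insert 903: h=3, bucket 3 nonempty → append to chain.
Insert 687: h=3, bucket 3 nonempty → append to chain.
Insert 671: h=5, bucket 5 empty → new chain.
Final buckets:
0: _
1: 835
2: _
3: 543 -> 903 -> 687
4: _
5: 671

3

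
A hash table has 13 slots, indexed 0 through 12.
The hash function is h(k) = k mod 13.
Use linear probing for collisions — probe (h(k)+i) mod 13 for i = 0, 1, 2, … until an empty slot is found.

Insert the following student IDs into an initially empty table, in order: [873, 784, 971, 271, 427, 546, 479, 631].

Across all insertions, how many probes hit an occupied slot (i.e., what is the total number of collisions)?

4

873: h=2 -> slot 2
784: h=4 -> slot 4
971: h=9 -> slot 9
271: h=11 -> slot 11
427: h=11, probe 11,12 -> slot 12
546: h=0 -> slot 0
479: h=11, probe 11,12,0,1 -> slot 1
631: h=7 -> slot 7
Table: [546, 479, 873, ∅, 784, ∅, ∅, 631, ∅, 971, ∅, 271, 427]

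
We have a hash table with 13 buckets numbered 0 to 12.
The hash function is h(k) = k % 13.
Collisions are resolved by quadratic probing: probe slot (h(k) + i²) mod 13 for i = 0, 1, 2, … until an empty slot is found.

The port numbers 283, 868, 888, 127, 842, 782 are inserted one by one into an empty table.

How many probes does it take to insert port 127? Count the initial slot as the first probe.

3

283: h=10 → slot 10
868: h=10, probe 10,11 → slot 11
888: h=4 → slot 4
127: h=10, probe 10,11,1 → slot 1
842: h=10, probe 10,11,1,6 → slot 6
782: h=2 → slot 2
Table: [_, 127, 782, _, 888, _, 842, _, _, _, 283, 868, _]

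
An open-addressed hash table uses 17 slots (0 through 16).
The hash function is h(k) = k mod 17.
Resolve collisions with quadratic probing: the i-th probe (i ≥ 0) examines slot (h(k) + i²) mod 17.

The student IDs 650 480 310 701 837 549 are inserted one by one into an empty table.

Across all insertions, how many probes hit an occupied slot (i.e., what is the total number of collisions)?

11

650: h=4 -> slot 4
480: h=4, probe 4,5 -> slot 5
310: h=4, probe 4,5,8 -> slot 8
701: h=4, probe 4,5,8,13 -> slot 13
837: h=4, probe 4,5,8,13,3 -> slot 3
549: h=5, probe 5,6 -> slot 6
Table: [—, —, —, 837, 650, 480, 549, —, 310, —, —, —, —, 701, —, —, —]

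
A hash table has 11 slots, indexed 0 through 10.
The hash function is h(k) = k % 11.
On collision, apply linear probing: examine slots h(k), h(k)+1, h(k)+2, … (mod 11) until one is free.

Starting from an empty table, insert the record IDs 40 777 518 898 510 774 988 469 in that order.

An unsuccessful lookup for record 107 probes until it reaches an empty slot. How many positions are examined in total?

40: h=7 -> slot 7
777: h=7, probe 7,8 -> slot 8
518: h=1 -> slot 1
898: h=7, probe 7,8,9 -> slot 9
510: h=4 -> slot 4
774: h=4, probe 4,5 -> slot 5
988: h=9, probe 9,10 -> slot 10
469: h=7, probe 7,8,9,10,0 -> slot 0
Table: [469, 518, —, —, 510, 774, —, 40, 777, 898, 988]
Lookup 107: h=8, probe 8,9,10,0,1,2 → slot 2 empty, not found.

6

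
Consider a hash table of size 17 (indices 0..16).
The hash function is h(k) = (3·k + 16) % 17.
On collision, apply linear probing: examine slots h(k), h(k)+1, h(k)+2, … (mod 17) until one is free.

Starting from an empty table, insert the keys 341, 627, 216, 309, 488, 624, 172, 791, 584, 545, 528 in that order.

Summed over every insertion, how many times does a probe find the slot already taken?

14

341: h=2 -> slot 2
627: h=10 -> slot 10
216: h=1 -> slot 1
309: h=8 -> slot 8
488: h=1, probe 1,2,3 -> slot 3
624: h=1, probe 1,2,3,4 -> slot 4
172: h=5 -> slot 5
791: h=9 -> slot 9
584: h=0 -> slot 0
545: h=2, probe 2,3,4,5,6 -> slot 6
528: h=2, probe 2,3,4,5,6,7 -> slot 7
Table: [584, 216, 341, 488, 624, 172, 545, 528, 309, 791, 627, —, —, —, —, —, —]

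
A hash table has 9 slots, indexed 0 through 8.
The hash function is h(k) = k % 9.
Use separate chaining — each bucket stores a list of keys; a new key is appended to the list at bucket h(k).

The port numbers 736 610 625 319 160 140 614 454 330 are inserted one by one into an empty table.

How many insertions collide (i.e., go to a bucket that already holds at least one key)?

4

736 → bucket 7
610 → bucket 7 (collision)
625 → bucket 4
319 → bucket 4 (collision)
160 → bucket 7 (collision)
140 → bucket 5
614 → bucket 2
454 → bucket 4 (collision)
330 → bucket 6
Final buckets:
0: _
1: _
2: 614
3: _
4: 625 -> 319 -> 454
5: 140
6: 330
7: 736 -> 610 -> 160
8: _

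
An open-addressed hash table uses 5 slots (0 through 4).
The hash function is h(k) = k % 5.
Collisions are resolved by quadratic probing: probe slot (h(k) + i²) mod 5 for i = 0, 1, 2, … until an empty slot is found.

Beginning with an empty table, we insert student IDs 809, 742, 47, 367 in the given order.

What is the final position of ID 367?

1

Insert 809: h=4, slot 4 empty => index 4.
Insert 742: h=2, slot 2 empty => index 2.
Insert 47: h=2, slot 2 occupied => index 3.
Insert 367: h=2, slots 2,3 occupied => index 1.
Table: [-, 367, 742, 47, 809]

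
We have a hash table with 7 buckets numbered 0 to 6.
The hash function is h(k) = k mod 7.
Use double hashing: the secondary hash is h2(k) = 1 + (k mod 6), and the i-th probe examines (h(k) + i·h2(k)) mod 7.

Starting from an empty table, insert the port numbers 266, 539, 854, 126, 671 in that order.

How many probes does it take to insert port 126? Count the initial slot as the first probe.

266 hashes to 0; slot 0 is free -> place at 0.
539 hashes to 0, h2=6; 0 taken -> place at 6.
854 hashes to 0, h2=3; 0 taken -> place at 3.
126 hashes to 0, h2=1; 0 taken -> place at 1.
671 hashes to 6, h2=6; 6 taken -> place at 5.
Table: [266, 126, ∅, 854, ∅, 671, 539]

2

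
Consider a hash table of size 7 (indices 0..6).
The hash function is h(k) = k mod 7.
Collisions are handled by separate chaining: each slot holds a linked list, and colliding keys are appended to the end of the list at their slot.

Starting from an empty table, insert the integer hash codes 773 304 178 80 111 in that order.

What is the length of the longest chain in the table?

4

773 -> bucket 3
304 -> bucket 3 (collision)
178 -> bucket 3 (collision)
80 -> bucket 3 (collision)
111 -> bucket 6
Final buckets:
0: .
1: .
2: .
3: 773 -> 304 -> 178 -> 80
4: .
5: .
6: 111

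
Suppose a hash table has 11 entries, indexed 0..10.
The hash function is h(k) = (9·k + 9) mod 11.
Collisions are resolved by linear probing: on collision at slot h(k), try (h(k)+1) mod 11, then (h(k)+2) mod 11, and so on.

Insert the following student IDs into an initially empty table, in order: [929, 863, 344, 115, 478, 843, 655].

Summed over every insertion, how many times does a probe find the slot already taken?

929 hashes to 10; slot 10 is free -> place at 10.
863 hashes to 10; 10 taken -> place at 0.
344 hashes to 3; slot 3 is free -> place at 3.
115 hashes to 10; 10,0 taken -> place at 1.
478 hashes to 10; 10,0,1 taken -> place at 2.
843 hashes to 6; slot 6 is free -> place at 6.
655 hashes to 8; slot 8 is free -> place at 8.
Table: [863, 115, 478, 344, ∅, ∅, 843, ∅, 655, ∅, 929]

6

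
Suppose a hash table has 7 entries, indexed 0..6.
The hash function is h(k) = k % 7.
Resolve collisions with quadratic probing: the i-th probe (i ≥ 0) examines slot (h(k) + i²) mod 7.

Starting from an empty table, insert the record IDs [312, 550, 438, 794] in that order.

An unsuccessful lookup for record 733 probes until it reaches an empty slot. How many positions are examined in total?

2

312: h=4 -> slot 4
550: h=4, probe 4,5 -> slot 5
438: h=4, probe 4,5,1 -> slot 1
794: h=3 -> slot 3
Table: [., 438, ., 794, 312, 550, .]
Lookup 733: h=5, probe 5,6 → slot 6 empty, not found.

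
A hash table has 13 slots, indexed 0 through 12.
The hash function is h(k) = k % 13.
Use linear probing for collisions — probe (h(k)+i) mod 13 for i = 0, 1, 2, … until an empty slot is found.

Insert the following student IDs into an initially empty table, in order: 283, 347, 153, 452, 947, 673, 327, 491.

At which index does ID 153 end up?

11

283: h=10 -> slot 10
347: h=9 -> slot 9
153: h=10, probe 10,11 -> slot 11
452: h=10, probe 10,11,12 -> slot 12
947: h=11, probe 11,12,0 -> slot 0
673: h=10, probe 10,11,12,0,1 -> slot 1
327: h=2 -> slot 2
491: h=10, probe 10,11,12,0,1,2,3 -> slot 3
Table: [947, 673, 327, 491, _, _, _, _, _, 347, 283, 153, 452]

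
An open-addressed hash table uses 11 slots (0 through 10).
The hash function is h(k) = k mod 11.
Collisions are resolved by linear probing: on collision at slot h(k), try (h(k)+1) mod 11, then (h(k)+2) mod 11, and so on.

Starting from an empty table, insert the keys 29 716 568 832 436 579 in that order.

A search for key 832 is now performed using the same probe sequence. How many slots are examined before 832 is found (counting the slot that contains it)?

29 hashes to 7; slot 7 is free -> place at 7.
716 hashes to 1; slot 1 is free -> place at 1.
568 hashes to 7; 7 taken -> place at 8.
832 hashes to 7; 7,8 taken -> place at 9.
436 hashes to 7; 7,8,9 taken -> place at 10.
579 hashes to 7; 7,8,9,10 taken -> place at 0.
Table: [579, 716, ∅, ∅, ∅, ∅, ∅, 29, 568, 832, 436]
Lookup 832: h=7, probe 7,8,9 → found at 9.

3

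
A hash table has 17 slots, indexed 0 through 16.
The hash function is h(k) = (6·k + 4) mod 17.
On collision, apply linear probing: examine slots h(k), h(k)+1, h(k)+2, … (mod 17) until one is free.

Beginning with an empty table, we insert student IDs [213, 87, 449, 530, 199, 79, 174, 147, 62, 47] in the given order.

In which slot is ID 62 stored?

4

213: h=7 => slot 7
87: h=16 => slot 16
449: h=12 => slot 12
530: h=5 => slot 5
199: h=8 => slot 8
79: h=2 => slot 2
174: h=11 => slot 11
147: h=2, probe 2,3 => slot 3
62: h=2, probe 2,3,4 => slot 4
47: h=14 => slot 14
Table: [_, _, 79, 147, 62, 530, _, 213, 199, _, _, 174, 449, _, 47, _, 87]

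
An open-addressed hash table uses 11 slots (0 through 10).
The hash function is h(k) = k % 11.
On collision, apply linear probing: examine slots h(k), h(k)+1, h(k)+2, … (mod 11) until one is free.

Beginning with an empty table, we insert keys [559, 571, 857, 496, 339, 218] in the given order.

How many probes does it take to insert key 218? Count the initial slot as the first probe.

6

Insert 559: h=9, slot 9 empty -> index 9.
Insert 571: h=10, slot 10 empty -> index 10.
Insert 857: h=10, slot 10 occupied -> index 0.
Insert 496: h=1, slot 1 empty -> index 1.
Insert 339: h=9, slots 9,10,0,1 occupied -> index 2.
Insert 218: h=9, slots 9,10,0,1,2 occupied -> index 3.
Table: [857, 496, 339, 218, ∅, ∅, ∅, ∅, ∅, 559, 571]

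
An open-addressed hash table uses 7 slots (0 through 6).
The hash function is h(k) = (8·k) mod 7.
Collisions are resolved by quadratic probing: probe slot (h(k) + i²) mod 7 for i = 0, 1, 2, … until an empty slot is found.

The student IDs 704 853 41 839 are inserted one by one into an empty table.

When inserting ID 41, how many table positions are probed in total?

2

704: h=4 -> slot 4
853: h=6 -> slot 6
41: h=6, probe 6,0 -> slot 0
839: h=6, probe 6,0,3 -> slot 3
Table: [41, -, -, 839, 704, -, 853]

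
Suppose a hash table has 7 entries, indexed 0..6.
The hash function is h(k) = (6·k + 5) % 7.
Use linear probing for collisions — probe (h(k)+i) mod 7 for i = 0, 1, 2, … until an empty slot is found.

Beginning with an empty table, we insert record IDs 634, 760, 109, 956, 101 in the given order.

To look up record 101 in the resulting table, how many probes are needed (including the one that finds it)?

4

634: h=1 → slot 1
760: h=1, probe 1,2 → slot 2
109: h=1, probe 1,2,3 → slot 3
956: h=1, probe 1,2,3,4 → slot 4
101: h=2, probe 2,3,4,5 → slot 5
Table: [—, 634, 760, 109, 956, 101, —]
Lookup 101: h=2, probe 2,3,4,5 → found at 5.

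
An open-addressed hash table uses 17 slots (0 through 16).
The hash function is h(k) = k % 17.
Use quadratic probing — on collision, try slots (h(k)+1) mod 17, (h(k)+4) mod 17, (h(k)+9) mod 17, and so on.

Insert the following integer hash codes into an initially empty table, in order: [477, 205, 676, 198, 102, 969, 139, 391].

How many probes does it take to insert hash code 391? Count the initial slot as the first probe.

4

477: h=1 → slot 1
205: h=1, probe 1,2 → slot 2
676: h=13 → slot 13
198: h=11 → slot 11
102: h=0 → slot 0
969: h=0, probe 0,1,4 → slot 4
139: h=3 → slot 3
391: h=0, probe 0,1,4,9 → slot 9
Table: [102, 477, 205, 139, 969, ∅, ∅, ∅, ∅, 391, ∅, 198, ∅, 676, ∅, ∅, ∅]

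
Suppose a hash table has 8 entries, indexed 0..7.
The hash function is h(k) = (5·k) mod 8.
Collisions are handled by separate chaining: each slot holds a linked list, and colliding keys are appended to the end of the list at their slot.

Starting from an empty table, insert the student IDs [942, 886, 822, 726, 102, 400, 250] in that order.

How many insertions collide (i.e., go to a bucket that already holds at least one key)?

942 -> bucket 6
886 -> bucket 6 (collision)
822 -> bucket 6 (collision)
726 -> bucket 6 (collision)
102 -> bucket 6 (collision)
400 -> bucket 0
250 -> bucket 2
Final buckets:
0: 400
1: .
2: 250
3: .
4: .
5: .
6: 942 -> 886 -> 822 -> 726 -> 102
7: .

4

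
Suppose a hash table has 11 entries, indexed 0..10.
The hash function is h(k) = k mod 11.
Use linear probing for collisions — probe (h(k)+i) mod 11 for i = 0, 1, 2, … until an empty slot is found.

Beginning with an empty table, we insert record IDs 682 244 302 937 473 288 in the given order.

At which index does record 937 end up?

3

Insert 682: h=0, slot 0 empty -> index 0.
Insert 244: h=2, slot 2 empty -> index 2.
Insert 302: h=5, slot 5 empty -> index 5.
Insert 937: h=2, slot 2 occupied -> index 3.
Insert 473: h=0, slot 0 occupied -> index 1.
Insert 288: h=2, slots 2,3 occupied -> index 4.
Table: [682, 473, 244, 937, 288, 302, ., ., ., ., .]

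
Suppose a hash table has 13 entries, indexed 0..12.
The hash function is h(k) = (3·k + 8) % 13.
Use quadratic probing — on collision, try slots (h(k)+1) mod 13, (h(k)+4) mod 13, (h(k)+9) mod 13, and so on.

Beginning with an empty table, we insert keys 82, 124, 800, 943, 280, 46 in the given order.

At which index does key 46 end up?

2

Insert 82: h=7, slot 7 empty → index 7.
Insert 124: h=3, slot 3 empty → index 3.
Insert 800: h=3, slot 3 occupied → index 4.
Insert 943: h=3, slots 3,4,7 occupied → index 12.
Insert 280: h=3, slots 3,4,7,12 occupied → index 6.
Insert 46: h=3, slots 3,4,7,12,6 occupied → index 2.
Table: [∅, ∅, 46, 124, 800, ∅, 280, 82, ∅, ∅, ∅, ∅, 943]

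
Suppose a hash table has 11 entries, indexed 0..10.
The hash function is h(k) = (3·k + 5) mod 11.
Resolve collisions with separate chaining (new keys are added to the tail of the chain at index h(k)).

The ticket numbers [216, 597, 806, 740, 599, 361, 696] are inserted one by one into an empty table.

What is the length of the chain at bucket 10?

216 → bucket 4
597 → bucket 3
806 → bucket 3 (collision)
740 → bucket 3 (collision)
599 → bucket 9
361 → bucket 10
696 → bucket 3 (collision)
Final buckets:
0: —
1: —
2: —
3: 597 -> 806 -> 740 -> 696
4: 216
5: —
6: —
7: —
8: —
9: 599
10: 361

1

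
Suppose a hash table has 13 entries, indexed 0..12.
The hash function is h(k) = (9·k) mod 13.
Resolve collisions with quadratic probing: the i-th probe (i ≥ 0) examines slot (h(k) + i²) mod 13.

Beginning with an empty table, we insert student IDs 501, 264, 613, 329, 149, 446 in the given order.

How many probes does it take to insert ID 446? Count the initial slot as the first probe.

501: h=11 → slot 11
264: h=10 → slot 10
613: h=5 → slot 5
329: h=10, probe 10,11,1 → slot 1
149: h=2 → slot 2
446: h=10, probe 10,11,1,6 → slot 6
Table: [∅, 329, 149, ∅, ∅, 613, 446, ∅, ∅, ∅, 264, 501, ∅]

4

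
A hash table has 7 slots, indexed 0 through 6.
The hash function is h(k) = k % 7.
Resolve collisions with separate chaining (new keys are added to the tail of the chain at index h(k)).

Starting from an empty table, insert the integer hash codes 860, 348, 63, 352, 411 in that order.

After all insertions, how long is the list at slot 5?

Insert 860: h=6, bucket 6 empty → new chain.
Insert 348: h=5, bucket 5 empty → new chain.
Insert 63: h=0, bucket 0 empty → new chain.
Insert 352: h=2, bucket 2 empty → new chain.
Insert 411: h=5, bucket 5 nonempty → append to chain.
Final buckets:
0: 63
1: .
2: 352
3: .
4: .
5: 348 -> 411
6: 860

2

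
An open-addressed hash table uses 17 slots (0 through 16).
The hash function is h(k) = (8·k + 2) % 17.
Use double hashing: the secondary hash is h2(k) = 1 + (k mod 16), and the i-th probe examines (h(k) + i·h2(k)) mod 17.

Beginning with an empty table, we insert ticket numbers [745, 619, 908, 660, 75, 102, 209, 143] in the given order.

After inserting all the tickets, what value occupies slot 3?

Insert 745: h=12, slot 12 empty → index 12.
Insert 619: h=7, slot 7 empty → index 7.
Insert 908: h=7, h2=13, slot 7 occupied → index 3.
Insert 660: h=12, h2=5, slot 12 occupied → index 0.
Insert 75: h=7, h2=12, slot 7 occupied → index 2.
Insert 102: h=2, h2=7, slot 2 occupied → index 9.
Insert 209: h=8, slot 8 empty → index 8.
Insert 143: h=7, h2=16, slot 7 occupied → index 6.
Table: [660, ∅, 75, 908, ∅, ∅, 143, 619, 209, 102, ∅, ∅, 745, ∅, ∅, ∅, ∅]

908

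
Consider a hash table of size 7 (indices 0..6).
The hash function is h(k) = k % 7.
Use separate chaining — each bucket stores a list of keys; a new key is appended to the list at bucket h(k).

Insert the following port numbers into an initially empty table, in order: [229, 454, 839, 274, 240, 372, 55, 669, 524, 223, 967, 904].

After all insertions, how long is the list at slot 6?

5

229 → bucket 5
454 → bucket 6
839 → bucket 6 (collision)
274 → bucket 1
240 → bucket 2
372 → bucket 1 (collision)
55 → bucket 6 (collision)
669 → bucket 4
524 → bucket 6 (collision)
223 → bucket 6 (collision)
967 → bucket 1 (collision)
904 → bucket 1 (collision)
Final buckets:
0: _
1: 274 -> 372 -> 967 -> 904
2: 240
3: _
4: 669
5: 229
6: 454 -> 839 -> 55 -> 524 -> 223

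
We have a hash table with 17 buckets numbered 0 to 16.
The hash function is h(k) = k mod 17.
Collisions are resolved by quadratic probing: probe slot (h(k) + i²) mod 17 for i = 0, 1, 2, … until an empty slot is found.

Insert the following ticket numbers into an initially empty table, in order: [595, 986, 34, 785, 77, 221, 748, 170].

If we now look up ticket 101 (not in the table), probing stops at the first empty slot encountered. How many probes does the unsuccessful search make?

595: h=0 → slot 0
986: h=0, probe 0,1 → slot 1
34: h=0, probe 0,1,4 → slot 4
785: h=3 → slot 3
77: h=9 → slot 9
221: h=0, probe 0,1,4,9,16 → slot 16
748: h=0, probe 0,1,4,9,16,8 → slot 8
170: h=0, probe 0,1,4,9,16,8,2 → slot 2
Table: [595, 986, 170, 785, 34, _, _, _, 748, 77, _, _, _, _, _, _, 221]
Lookup 101: h=16, probe 16,0,3,8,15 → slot 15 empty, not found.

5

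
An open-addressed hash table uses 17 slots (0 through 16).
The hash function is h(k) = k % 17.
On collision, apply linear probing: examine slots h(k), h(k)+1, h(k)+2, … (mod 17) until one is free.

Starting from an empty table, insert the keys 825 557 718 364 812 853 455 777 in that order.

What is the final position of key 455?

825: h=9 => slot 9
557: h=13 => slot 13
718: h=4 => slot 4
364: h=7 => slot 7
812: h=13, probe 13,14 => slot 14
853: h=3 => slot 3
455: h=13, probe 13,14,15 => slot 15
777: h=12 => slot 12
Table: [∅, ∅, ∅, 853, 718, ∅, ∅, 364, ∅, 825, ∅, ∅, 777, 557, 812, 455, ∅]

15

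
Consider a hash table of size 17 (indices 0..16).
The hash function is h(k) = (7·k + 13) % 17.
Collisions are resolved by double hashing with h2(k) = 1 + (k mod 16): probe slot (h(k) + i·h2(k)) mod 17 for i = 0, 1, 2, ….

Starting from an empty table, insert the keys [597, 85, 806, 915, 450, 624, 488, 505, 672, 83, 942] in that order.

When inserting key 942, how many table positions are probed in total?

Insert 597: h=10, slot 10 empty => index 10.
Insert 85: h=13, slot 13 empty => index 13.
Insert 806: h=11, slot 11 empty => index 11.
Insert 915: h=9, slot 9 empty => index 9.
Insert 450: h=1, slot 1 empty => index 1.
Insert 624: h=12, slot 12 empty => index 12.
Insert 488: h=12, h2=9, slot 12 occupied => index 4.
Insert 505: h=12, h2=10, slot 12 occupied => index 5.
Insert 672: h=8, slot 8 empty => index 8.
Insert 83: h=16, slot 16 empty => index 16.
Insert 942: h=11, h2=15, slots 11,9 occupied => index 7.
Table: [-, 450, -, -, 488, 505, -, 942, 672, 915, 597, 806, 624, 85, -, -, 83]

3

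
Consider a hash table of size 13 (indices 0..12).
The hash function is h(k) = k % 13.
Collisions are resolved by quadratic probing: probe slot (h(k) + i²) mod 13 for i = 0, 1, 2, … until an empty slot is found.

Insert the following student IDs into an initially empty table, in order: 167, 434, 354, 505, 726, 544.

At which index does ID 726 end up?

2

Insert 167: h=11, slot 11 empty → index 11.
Insert 434: h=5, slot 5 empty → index 5.
Insert 354: h=3, slot 3 empty → index 3.
Insert 505: h=11, slot 11 occupied → index 12.
Insert 726: h=11, slots 11,12 occupied → index 2.
Insert 544: h=11, slots 11,12,2 occupied → index 7.
Table: [—, —, 726, 354, —, 434, —, 544, —, —, —, 167, 505]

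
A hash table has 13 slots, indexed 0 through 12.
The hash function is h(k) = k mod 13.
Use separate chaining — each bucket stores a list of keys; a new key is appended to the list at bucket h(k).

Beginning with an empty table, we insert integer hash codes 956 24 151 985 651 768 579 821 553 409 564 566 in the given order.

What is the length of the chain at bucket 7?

4

956 -> bucket 7
24 -> bucket 11
151 -> bucket 8
985 -> bucket 10
651 -> bucket 1
768 -> bucket 1 (collision)
579 -> bucket 7 (collision)
821 -> bucket 2
553 -> bucket 7 (collision)
409 -> bucket 6
564 -> bucket 5
566 -> bucket 7 (collision)
Final buckets:
0: .
1: 651 -> 768
2: 821
3: .
4: .
5: 564
6: 409
7: 956 -> 579 -> 553 -> 566
8: 151
9: .
10: 985
11: 24
12: .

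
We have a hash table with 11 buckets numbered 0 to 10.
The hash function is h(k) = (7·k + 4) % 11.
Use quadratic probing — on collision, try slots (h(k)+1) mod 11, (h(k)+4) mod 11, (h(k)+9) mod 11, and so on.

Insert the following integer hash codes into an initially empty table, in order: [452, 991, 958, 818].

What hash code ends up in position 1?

991

Insert 452: h=0, slot 0 empty -> index 0.
Insert 991: h=0, slot 0 occupied -> index 1.
Insert 958: h=0, slots 0,1 occupied -> index 4.
Insert 818: h=10, slot 10 empty -> index 10.
Table: [452, 991, ∅, ∅, 958, ∅, ∅, ∅, ∅, ∅, 818]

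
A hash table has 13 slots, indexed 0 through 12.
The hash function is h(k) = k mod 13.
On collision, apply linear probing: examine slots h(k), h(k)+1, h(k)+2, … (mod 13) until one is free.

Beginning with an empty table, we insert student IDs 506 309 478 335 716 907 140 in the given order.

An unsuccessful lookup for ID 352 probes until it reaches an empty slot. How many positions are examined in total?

4

506 hashes to 12; slot 12 is free => place at 12.
309 hashes to 10; slot 10 is free => place at 10.
478 hashes to 10; 10 taken => place at 11.
335 hashes to 10; 10,11,12 taken => place at 0.
716 hashes to 1; slot 1 is free => place at 1.
907 hashes to 10; 10,11,12,0,1 taken => place at 2.
140 hashes to 10; 10,11,12,0,1,2 taken => place at 3.
Table: [335, 716, 907, 140, ., ., ., ., ., ., 309, 478, 506]
Lookup 352: h=1, probe 1,2,3,4 → slot 4 empty, not found.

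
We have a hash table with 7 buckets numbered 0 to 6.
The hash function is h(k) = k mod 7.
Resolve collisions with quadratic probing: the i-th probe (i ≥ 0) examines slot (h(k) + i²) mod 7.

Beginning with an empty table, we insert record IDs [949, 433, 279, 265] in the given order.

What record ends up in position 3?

265

949: h=4 → slot 4
433: h=6 → slot 6
279: h=6, probe 6,0 → slot 0
265: h=6, probe 6,0,3 → slot 3
Table: [279, _, _, 265, 949, _, 433]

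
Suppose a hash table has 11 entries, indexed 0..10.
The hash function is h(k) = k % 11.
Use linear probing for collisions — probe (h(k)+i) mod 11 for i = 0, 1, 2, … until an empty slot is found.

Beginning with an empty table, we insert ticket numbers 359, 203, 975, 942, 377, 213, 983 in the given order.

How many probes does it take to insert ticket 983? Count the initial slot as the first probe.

Insert 359: h=7, slot 7 empty => index 7.
Insert 203: h=5, slot 5 empty => index 5.
Insert 975: h=7, slot 7 occupied => index 8.
Insert 942: h=7, slots 7,8 occupied => index 9.
Insert 377: h=3, slot 3 empty => index 3.
Insert 213: h=4, slot 4 empty => index 4.
Insert 983: h=4, slots 4,5 occupied => index 6.
Table: [—, —, —, 377, 213, 203, 983, 359, 975, 942, —]

3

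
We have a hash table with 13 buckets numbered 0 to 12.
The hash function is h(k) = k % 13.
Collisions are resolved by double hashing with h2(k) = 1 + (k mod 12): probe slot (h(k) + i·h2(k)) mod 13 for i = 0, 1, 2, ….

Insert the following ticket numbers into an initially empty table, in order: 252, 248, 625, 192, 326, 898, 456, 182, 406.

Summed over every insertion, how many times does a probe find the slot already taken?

8

252 hashes to 5; slot 5 is free -> place at 5.
248 hashes to 1; slot 1 is free -> place at 1.
625 hashes to 1, h2=2; 1 taken -> place at 3.
192 hashes to 10; slot 10 is free -> place at 10.
326 hashes to 1, h2=3; 1 taken -> place at 4.
898 hashes to 1, h2=11; 1 taken -> place at 12.
456 hashes to 1, h2=1; 1 taken -> place at 2.
182 hashes to 0; slot 0 is free -> place at 0.
406 hashes to 3, h2=11; 3,1,12,10 taken -> place at 8.
Table: [182, 248, 456, 625, 326, 252, —, —, 406, —, 192, —, 898]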